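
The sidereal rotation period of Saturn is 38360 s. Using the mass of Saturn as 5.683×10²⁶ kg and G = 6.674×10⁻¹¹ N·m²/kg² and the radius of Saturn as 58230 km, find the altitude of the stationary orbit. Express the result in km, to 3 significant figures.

μ = GM = 6.674×10⁻¹¹ × 5.683×10²⁶ = 3.793×10¹⁶ m³/s².
A synchronous orbit has period T, so by Kepler's third law a = (μT²/4π²)^(1/3).
μT²/4π² = 3.793×10¹⁶ × (3.836×10⁴)² / 39.48 = 1.414×10²⁴ m³.
a = 1.122×10⁸ m = 1.1223×10⁵ km.
Altitude h = a − R = 1.1223×10⁵ − 58230 = 54003 km.

h_sync ≈ 54000 km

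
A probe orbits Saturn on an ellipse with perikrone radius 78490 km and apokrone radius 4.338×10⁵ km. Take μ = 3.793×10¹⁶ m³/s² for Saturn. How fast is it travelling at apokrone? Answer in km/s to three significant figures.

Semi-major axis a = (r_p + r_a)/2 = 2.5614×10⁵ km = 2.561×10⁸ m.
Vis-viva: v² = μ(2/r − 1/a) = 3.793×10¹⁶ × (4.610×10⁻⁹ − 3.904×10⁻⁹) = 2.679×10⁷ m²/s².
v = 5176 m/s = 5.176 km/s.

v ≈ 5.18 km/s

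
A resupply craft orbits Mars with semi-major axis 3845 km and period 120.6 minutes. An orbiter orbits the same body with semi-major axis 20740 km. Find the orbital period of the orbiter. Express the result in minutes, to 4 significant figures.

Kepler's third law: T² ∝ a³, so T₂ = T₁ (a₂/a₁)^(3/2).
a₂/a₁ = 5.394, (a₂/a₁)^(3/2) = 12.53.
T₂ = 120.6 × 12.53 = 1511 minutes.

T₂ ≈ 1511 minutes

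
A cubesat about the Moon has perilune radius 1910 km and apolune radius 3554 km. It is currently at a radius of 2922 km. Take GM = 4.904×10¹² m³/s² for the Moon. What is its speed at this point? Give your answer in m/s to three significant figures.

Semi-major axis a = (r_p + r_a)/2 = 2732.0 km = 2.732×10⁶ m.
Vis-viva: v² = μ(2/r − 1/a) = 4.904×10¹² × (6.845×10⁻⁷ − 3.660×10⁻⁷) = 1.562×10⁶ m²/s².
v = 1250 m/s.

v ≈ 1250 m/s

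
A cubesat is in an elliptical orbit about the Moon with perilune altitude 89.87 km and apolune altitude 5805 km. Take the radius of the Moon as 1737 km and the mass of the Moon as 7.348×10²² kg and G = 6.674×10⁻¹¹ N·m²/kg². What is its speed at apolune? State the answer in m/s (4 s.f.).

μ = GM = 6.674×10⁻¹¹ × 7.348×10²² = 4.904×10¹² m³/s².
r_p = 1737 + 89.87 = 1826.9 km = 1.8269×10⁶ m.
r_a = 1737 + 5805 = 7542.0 km = 7.5420×10⁶ m.
Semi-major axis a = (r_p + r_a)/2 = 4684.4 km = 4.684×10⁶ m.
Vis-viva: v² = μ(2/r − 1/a) = 4.904×10¹² × (2.652×10⁻⁷ − 2.135×10⁻⁷) = 2.536×10⁵ m²/s².
v = 503.6 m/s.

v ≈ 503.6 m/s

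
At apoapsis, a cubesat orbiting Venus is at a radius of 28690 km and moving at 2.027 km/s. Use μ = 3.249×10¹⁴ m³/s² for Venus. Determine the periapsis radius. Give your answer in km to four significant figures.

periapsis radius ≈ 6358 km

r_a = 2.869×10⁷ m.
Specific energy ε = v²/2 − μ/r = -9.270×10⁶ J/kg, so a = −μ/(2ε) = 1.752×10⁷ m.
The apsides satisfy r_p + r_a = 2a, so the periapsis radius is 2a − r_a = 6.358×10⁶ m = 6358.0 km.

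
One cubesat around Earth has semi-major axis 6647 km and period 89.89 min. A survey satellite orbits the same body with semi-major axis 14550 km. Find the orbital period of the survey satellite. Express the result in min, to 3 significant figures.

T₂ ≈ 291 min

Kepler's third law: T² ∝ a³, so T₂ = T₁ (a₂/a₁)^(3/2).
a₂/a₁ = 2.189, (a₂/a₁)^(3/2) = 3.239.
T₂ = 89.89 × 3.239 = 291.1 min.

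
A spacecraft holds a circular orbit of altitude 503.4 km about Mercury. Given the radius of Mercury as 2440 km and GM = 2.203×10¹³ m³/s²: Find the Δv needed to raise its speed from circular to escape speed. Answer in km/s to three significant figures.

Δv ≈ 1.13 km/s

r = 2440 + 503.4 = 2943.4 km = 2.9434×10⁶ m.
Circular speed v_c = √(μ/r) = 2736 m/s.
Escape speed v_esc = √(2μ/r) = √2 × v_c = 3869 m/s.
Δv = v_esc − v_c = 1133 m/s = 1.133 km/s.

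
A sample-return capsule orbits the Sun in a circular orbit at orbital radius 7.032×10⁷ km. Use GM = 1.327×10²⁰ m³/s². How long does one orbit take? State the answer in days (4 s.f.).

T ≈ 117.7 days

r = 7.032×10⁷ km = 7.032×10¹⁰ m.
Kepler's third law: T = 2π√(r³/μ) = 2π√((7.032×10¹⁰)³ / 1.327×10²⁰).
r³/μ = 2.620×10¹² s², so T = 2π × 1.619×10⁶ = 1.017×10⁷ s.
Converting: 1.017×10⁷ s ÷ 86400 = 117.7 days.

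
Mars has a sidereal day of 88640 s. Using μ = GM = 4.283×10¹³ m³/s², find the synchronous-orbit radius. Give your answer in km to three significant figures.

r_sync ≈ 20400 km

A synchronous orbit has period T, so by Kepler's third law a = (μT²/4π²)^(1/3).
μT²/4π² = 4.283×10¹³ × (8.864×10⁴)² / 39.48 = 8.524×10²¹ m³.
a = 2.043×10⁷ m = 20428 km.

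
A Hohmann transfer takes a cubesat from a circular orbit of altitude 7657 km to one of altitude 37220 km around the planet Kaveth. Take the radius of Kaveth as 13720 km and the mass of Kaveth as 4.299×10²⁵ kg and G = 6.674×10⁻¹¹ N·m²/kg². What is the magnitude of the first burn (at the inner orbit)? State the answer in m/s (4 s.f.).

Δv ≈ 2166 m/s

μ = GM = 6.674×10⁻¹¹ × 4.299×10²⁵ = 2.869×10¹⁵ m³/s².
r₁ = 13720 + 7657 = 21377 km = 2.1377×10⁷ m.
r₂ = 13720 + 37220 = 50940 km = 5.0940×10⁷ m.
Transfer ellipse a_t = (r₁ + r₂)/2 = 3.616×10⁷ m.
At r₁: circular v_c1 = √(μ/r₁) = 11590 m/s; transfer-periapsis v_p = √[μ(2/r₁ − 1/a_t)] = 13750 m/s.
Δv₁ = v_p − v_c1 = 2166 m/s.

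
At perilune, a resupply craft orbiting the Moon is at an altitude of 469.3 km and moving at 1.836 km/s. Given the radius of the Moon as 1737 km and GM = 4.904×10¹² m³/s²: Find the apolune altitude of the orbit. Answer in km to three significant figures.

r_p = 1737 + 469.3 = 2206.3 km = 2.206×10⁶ m.
Specific energy ε = v²/2 − μ/r = -5.373×10⁵ J/kg, so a = −μ/(2ε) = 4.564×10⁶ m.
The apsides satisfy r_p + r_a = 2a, so the apolune radius is 2a − r_p = 6.921×10⁶ m = 6921.2 km.
Apolune altitude = 6921.2 − 1737 = 5184.2 km.

apolune altitude ≈ 5180 km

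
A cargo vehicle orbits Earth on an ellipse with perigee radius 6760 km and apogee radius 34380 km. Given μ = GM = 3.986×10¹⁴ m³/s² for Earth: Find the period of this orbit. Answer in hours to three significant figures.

Semi-major axis a = (r_p + r_a)/2 = (6760.0 + 34380)/2 = 20570 km = 2.057×10⁷ m.
By Kepler's third law T = 2π√(a³/μ) = 2π × 4.673×10³ = 2.936×10⁴ s.
= 8.156 hours.

T ≈ 8.16 hours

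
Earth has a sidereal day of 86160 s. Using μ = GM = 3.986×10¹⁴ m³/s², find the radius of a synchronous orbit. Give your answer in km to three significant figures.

r_sync ≈ 42200 km

A synchronous orbit has period T, so by Kepler's third law a = (μT²/4π²)^(1/3).
μT²/4π² = 3.986×10¹⁴ × (8.616×10⁴)² / 39.48 = 7.495×10²² m³.
a = 4.216×10⁷ m = 42163 km.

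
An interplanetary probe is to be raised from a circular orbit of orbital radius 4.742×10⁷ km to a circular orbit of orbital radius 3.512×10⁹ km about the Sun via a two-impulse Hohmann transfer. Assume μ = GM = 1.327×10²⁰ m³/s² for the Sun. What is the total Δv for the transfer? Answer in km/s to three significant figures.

Δv_total ≈ 26.6 km/s

r₁ = 4.742×10⁷ km = 4.742×10¹⁰ m.
r₂ = 3.512×10⁹ km = 3.512×10¹² m.
Transfer ellipse a_t = (r₁ + r₂)/2 = 1.780×10¹² m.
At r₁: circular v_c1 = √(μ/r₁) = 52900 m/s; transfer-perihelion v_p = √[μ(2/r₁ − 1/a_t)] = 74310 m/s.
Δv₁ = v_p − v_c1 = 21410 m/s.
At r₂: circular v_c2 = √(μ/r₂) = 6147 m/s; transfer-aphelion v_a = √[μ(2/r₂ − 1/a_t)] = 1003 m/s.
Δv₂ = v_c2 − v_a = 5144 m/s.
Total Δv = Δv₁ + Δv₂ = 26560 m/s = 26.56 km/s.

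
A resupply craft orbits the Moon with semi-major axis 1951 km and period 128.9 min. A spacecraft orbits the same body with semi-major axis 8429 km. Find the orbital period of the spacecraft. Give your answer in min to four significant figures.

Kepler's third law: T² ∝ a³, so T₂ = T₁ (a₂/a₁)^(3/2).
a₂/a₁ = 4.320, (a₂/a₁)^(3/2) = 8.980.
T₂ = 128.9 × 8.980 = 1158 min.

T₂ ≈ 1158 min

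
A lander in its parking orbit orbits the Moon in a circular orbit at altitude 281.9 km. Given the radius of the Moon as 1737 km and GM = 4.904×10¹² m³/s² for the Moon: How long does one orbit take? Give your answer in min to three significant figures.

T ≈ 136 min

r = 1737 + 281.9 = 2018.9 km = 2.0189×10⁶ m.
Kepler's third law: T = 2π√(r³/μ) = 2π√((2.019×10⁶)³ / 4.904×10¹²).
r³/μ = 1.678×10⁶ s², so T = 2π × 1.295×10³ = 8.139×10³ s.
Converting: 8.139×10³ s ÷ 60.00 = 135.7 min.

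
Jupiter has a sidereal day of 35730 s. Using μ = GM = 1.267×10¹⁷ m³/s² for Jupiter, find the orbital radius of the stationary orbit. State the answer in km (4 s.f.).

A synchronous orbit has period T, so by Kepler's third law a = (μT²/4π²)^(1/3).
μT²/4π² = 1.267×10¹⁷ × (3.573×10⁴)² / 39.48 = 4.097×10²⁴ m³.
a = 1.600×10⁸ m = 1.6002×10⁵ km.

r_sync ≈ 1.600×10⁵ km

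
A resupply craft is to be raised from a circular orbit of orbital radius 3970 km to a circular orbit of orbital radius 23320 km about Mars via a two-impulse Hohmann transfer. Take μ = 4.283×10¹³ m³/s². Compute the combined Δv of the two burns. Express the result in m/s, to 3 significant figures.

Δv_total ≈ 1630 m/s

r₁ = 3970 km = 3.970×10⁶ m.
r₂ = 23320 km = 2.332×10⁷ m.
Transfer ellipse a_t = (r₁ + r₂)/2 = 1.364×10⁷ m.
At r₁: circular v_c1 = √(μ/r₁) = 3285 m/s; transfer-periapsis v_p = √[μ(2/r₁ − 1/a_t)] = 4294 m/s.
Δv₁ = v_p − v_c1 = 1009 m/s.
At r₂: circular v_c2 = √(μ/r₂) = 1355 m/s; transfer-apoapsis v_a = √[μ(2/r₂ − 1/a_t)] = 731.0 m/s.
Δv₂ = v_c2 − v_a = 624.2 m/s.
Total Δv = Δv₁ + Δv₂ = 1634 m/s.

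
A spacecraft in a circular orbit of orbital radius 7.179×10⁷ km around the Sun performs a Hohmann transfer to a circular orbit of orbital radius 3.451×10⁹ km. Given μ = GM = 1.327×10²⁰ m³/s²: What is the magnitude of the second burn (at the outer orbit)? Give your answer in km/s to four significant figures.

Δv ≈ 4.949 km/s

r₁ = 7.179×10⁷ km = 7.179×10¹⁰ m.
r₂ = 3.451×10⁹ km = 3.451×10¹² m.
Transfer ellipse a_t = (r₁ + r₂)/2 = 1.761×10¹² m.
At r₁: circular v_c1 = √(μ/r₁) = 42990 m/s; transfer-perihelion v_p = √[μ(2/r₁ − 1/a_t)] = 60180 m/s.
At r₂: circular v_c2 = √(μ/r₂) = 6201 m/s; transfer-aphelion v_a = √[μ(2/r₂ − 1/a_t)] = 1252 m/s.
Δv₂ = v_c2 − v_a = 4949 m/s.
= 4.949 km/s.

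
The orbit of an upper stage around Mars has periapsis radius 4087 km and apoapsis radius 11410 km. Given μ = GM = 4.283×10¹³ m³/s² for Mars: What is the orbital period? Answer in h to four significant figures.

T ≈ 5.752 h

Semi-major axis a = (r_p + r_a)/2 = (4087.0 + 11410)/2 = 7748.5 km = 7.748×10⁶ m.
By Kepler's third law T = 2π√(a³/μ) = 2π × 3.296×10³ = 2.071×10⁴ s.
= 5.752 h.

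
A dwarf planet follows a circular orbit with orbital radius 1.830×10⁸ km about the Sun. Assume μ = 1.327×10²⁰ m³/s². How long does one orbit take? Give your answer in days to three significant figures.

r = 1.830×10⁸ km = 1.830×10¹¹ m.
Kepler's third law: T = 2π√(r³/μ) = 2π√((1.830×10¹¹)³ / 1.327×10²⁰).
r³/μ = 4.618×10¹³ s², so T = 2π × 6.796×10⁶ = 4.270×10⁷ s.
Converting: 4.270×10⁷ s ÷ 86400 = 494.2 days.

T ≈ 494 days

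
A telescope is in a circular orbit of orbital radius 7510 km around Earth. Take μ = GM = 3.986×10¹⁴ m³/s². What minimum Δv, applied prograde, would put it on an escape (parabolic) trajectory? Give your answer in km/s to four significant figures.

Δv ≈ 3.018 km/s

r = 7510 km = 7.510×10⁶ m.
Circular speed v_c = √(μ/r) = 7285 m/s.
Escape speed v_esc = √(2μ/r) = √2 × v_c = 10300 m/s.
Δv = v_esc − v_c = 3018 m/s = 3.018 km/s.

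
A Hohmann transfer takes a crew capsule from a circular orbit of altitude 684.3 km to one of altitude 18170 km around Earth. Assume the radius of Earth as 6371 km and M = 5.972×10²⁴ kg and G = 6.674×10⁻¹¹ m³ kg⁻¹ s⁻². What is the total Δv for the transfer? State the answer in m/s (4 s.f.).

μ = GM = 6.674×10⁻¹¹ × 5.972×10²⁴ = 3.986×10¹⁴ m³/s².
r₁ = 6371 + 684.3 = 7055.3 km = 7.0553×10⁶ m.
r₂ = 6371 + 18170 = 24541 km = 2.4541×10⁷ m.
Transfer ellipse a_t = (r₁ + r₂)/2 = 1.580×10⁷ m.
At r₁: circular v_c1 = √(μ/r₁) = 7516 m/s; transfer-perigee v_p = √[μ(2/r₁ − 1/a_t)] = 9368 m/s.
Δv₁ = v_p − v_c1 = 1852 m/s.
At r₂: circular v_c2 = √(μ/r₂) = 4030 m/s; transfer-apogee v_a = √[μ(2/r₂ − 1/a_t)] = 2693 m/s.
Δv₂ = v_c2 − v_a = 1337 m/s.
Total Δv = Δv₁ + Δv₂ = 3189 m/s.

Δv_total ≈ 3189 m/s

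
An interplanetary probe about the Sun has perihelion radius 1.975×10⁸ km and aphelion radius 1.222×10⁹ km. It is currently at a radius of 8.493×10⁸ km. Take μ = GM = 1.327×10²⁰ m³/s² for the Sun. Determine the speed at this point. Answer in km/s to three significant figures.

v ≈ 11.2 km/s

Semi-major axis a = (r_p + r_a)/2 = 7.0975×10⁸ km = 7.098×10¹¹ m.
Vis-viva: v² = μ(2/r − 1/a) = 1.327×10²⁰ × (2.355×10⁻¹² − 1.409×10⁻¹²) = 1.255×10⁸ m²/s².
v = 11200 m/s = 11.20 km/s.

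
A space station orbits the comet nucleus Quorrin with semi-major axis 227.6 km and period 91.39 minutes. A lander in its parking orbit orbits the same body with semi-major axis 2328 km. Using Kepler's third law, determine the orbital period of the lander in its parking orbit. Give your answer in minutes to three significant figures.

T₂ ≈ 2990 minutes

Kepler's third law: T² ∝ a³, so T₂ = T₁ (a₂/a₁)^(3/2).
a₂/a₁ = 10.23, (a₂/a₁)^(3/2) = 32.71.
T₂ = 91.39 × 32.71 = 2990 minutes.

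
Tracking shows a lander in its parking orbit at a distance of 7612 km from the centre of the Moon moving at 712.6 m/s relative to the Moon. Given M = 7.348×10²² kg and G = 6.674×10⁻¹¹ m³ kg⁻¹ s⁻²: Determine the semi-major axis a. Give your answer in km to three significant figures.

μ = GM = 6.674×10⁻¹¹ × 7.348×10²² = 4.904×10¹² m³/s².
r = 7.612×10⁶ m.
Vis-viva rearranged: 1/a = 2/r − v²/μ = 2.627×10⁻⁷ − 1.035×10⁻⁷ = 1.592×10⁻⁷ m⁻¹.
a = 6.282×10⁶ m = 6281.6 km.

a ≈ 6280 km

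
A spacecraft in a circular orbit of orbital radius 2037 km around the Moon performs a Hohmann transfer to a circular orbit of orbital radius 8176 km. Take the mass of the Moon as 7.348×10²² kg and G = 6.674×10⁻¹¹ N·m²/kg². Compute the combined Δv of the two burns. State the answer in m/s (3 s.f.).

Δv_total ≈ 697 m/s

μ = GM = 6.674×10⁻¹¹ × 7.348×10²² = 4.904×10¹² m³/s².
r₁ = 2037 km = 2.037×10⁶ m.
r₂ = 8176 km = 8.176×10⁶ m.
Transfer ellipse a_t = (r₁ + r₂)/2 = 5.106×10⁶ m.
At r₁: circular v_c1 = √(μ/r₁) = 1552 m/s; transfer-perilune v_p = √[μ(2/r₁ − 1/a_t)] = 1963 m/s.
Δv₁ = v_p − v_c1 = 411.7 m/s.
At r₂: circular v_c2 = √(μ/r₂) = 774.5 m/s; transfer-apolune v_a = √[μ(2/r₂ − 1/a_t)] = 489.1 m/s.
Δv₂ = v_c2 − v_a = 285.3 m/s.
Total Δv = Δv₁ + Δv₂ = 697.0 m/s.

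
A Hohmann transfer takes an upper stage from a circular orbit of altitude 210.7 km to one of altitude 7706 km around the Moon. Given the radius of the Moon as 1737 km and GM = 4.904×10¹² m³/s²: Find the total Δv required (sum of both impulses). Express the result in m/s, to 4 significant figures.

r₁ = 1737 + 210.7 = 1947.7 km = 1.9477×10⁶ m.
r₂ = 1737 + 7706 = 9443.0 km = 9.4430×10⁶ m.
Transfer ellipse a_t = (r₁ + r₂)/2 = 5.695×10⁶ m.
At r₁: circular v_c1 = √(μ/r₁) = 1587 m/s; transfer-perilune v_p = √[μ(2/r₁ − 1/a_t)] = 2043 m/s.
Δv₁ = v_p − v_c1 = 456.4 m/s.
At r₂: circular v_c2 = √(μ/r₂) = 720.6 m/s; transfer-apolune v_a = √[μ(2/r₂ − 1/a_t)] = 421.4 m/s.
Δv₂ = v_c2 − v_a = 299.2 m/s.
Total Δv = Δv₁ + Δv₂ = 755.6 m/s.

Δv_total ≈ 755.6 m/s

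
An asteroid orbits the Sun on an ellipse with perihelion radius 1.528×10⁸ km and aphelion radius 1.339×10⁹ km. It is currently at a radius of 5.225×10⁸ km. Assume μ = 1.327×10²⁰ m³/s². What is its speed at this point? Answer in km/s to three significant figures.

Semi-major axis a = (r_p + r_a)/2 = 7.4590×10⁸ km = 7.459×10¹¹ m.
Vis-viva: v² = μ(2/r − 1/a) = 1.327×10²⁰ × (3.828×10⁻¹² − 1.341×10⁻¹²) = 3.300×10⁸ m²/s².
v = 18170 m/s = 18.17 km/s.

v ≈ 18.2 km/s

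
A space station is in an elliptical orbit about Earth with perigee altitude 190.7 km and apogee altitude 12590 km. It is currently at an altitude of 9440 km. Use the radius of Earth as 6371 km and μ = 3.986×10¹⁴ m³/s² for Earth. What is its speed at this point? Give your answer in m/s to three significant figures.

v ≈ 4380 m/s

r_p = 6371 + 190.7 = 6561.7 km = 6.5617×10⁶ m.
r_a = 6371 + 12590 = 18961 km = 1.8961×10⁷ m.
r = 6371 + 9440 = 15811 km = 1.581×10⁷ m.
Semi-major axis a = (r_p + r_a)/2 = 12761 km = 1.276×10⁷ m.
Vis-viva: v² = μ(2/r − 1/a) = 3.986×10¹⁴ × (1.265×10⁻⁷ − 7.836×10⁻⁸) = 1.919×10⁷ m²/s².
v = 4380 m/s.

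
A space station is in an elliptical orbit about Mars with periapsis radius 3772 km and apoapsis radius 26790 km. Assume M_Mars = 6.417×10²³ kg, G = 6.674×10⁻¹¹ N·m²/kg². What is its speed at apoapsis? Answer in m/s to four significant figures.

v ≈ 628.2 m/s

μ = GM = 6.674×10⁻¹¹ × 6.417×10²³ = 4.283×10¹³ m³/s².
Semi-major axis a = (r_p + r_a)/2 = 15281 km = 1.528×10⁷ m.
Vis-viva: v² = μ(2/r − 1/a) = 4.283×10¹³ × (7.465×10⁻⁸ − 6.544×10⁻⁸) = 3.946×10⁵ m²/s².
v = 628.2 m/s.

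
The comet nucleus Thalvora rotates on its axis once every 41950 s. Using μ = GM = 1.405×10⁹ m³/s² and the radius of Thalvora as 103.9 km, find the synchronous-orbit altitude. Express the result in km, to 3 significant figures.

A synchronous orbit has period T, so by Kepler's third law a = (μT²/4π²)^(1/3).
μT²/4π² = 1.405×10⁹ × (4.195×10⁴)² / 39.48 = 6.263×10¹⁶ m³.
a = 3.971×10⁵ m = 397.12 km.
Altitude h = a − R = 397.12 − 103.9 = 293.22 km.

h_sync ≈ 293 km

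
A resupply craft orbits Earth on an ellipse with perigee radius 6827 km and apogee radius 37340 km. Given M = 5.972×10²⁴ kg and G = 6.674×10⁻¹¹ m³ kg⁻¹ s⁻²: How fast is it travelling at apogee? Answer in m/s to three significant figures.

v ≈ 1820 m/s

μ = GM = 6.674×10⁻¹¹ × 5.972×10²⁴ = 3.986×10¹⁴ m³/s².
Semi-major axis a = (r_p + r_a)/2 = 22084 km = 2.208×10⁷ m.
Vis-viva: v² = μ(2/r − 1/a) = 3.986×10¹⁴ × (5.356×10⁻⁸ − 4.528×10⁻⁸) = 3.300×10⁶ m²/s².
v = 1817 m/s.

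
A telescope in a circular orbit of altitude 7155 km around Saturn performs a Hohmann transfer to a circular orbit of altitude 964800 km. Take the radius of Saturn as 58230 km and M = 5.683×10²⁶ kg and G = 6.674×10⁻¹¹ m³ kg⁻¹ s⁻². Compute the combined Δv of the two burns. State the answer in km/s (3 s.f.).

Δv_total ≈ 12.9 km/s

μ = GM = 6.674×10⁻¹¹ × 5.683×10²⁶ = 3.793×10¹⁶ m³/s².
r₁ = 58230 + 7155 = 65385 km = 6.5385×10⁷ m.
r₂ = 58230 + 964800 = 1023000 km = 1.0230×10⁹ m.
Transfer ellipse a_t = (r₁ + r₂)/2 = 5.442×10⁸ m.
At r₁: circular v_c1 = √(μ/r₁) = 24080 m/s; transfer-perikrone v_p = √[μ(2/r₁ − 1/a_t)] = 33020 m/s.
Δv₁ = v_p − v_c1 = 8937 m/s.
At r₂: circular v_c2 = √(μ/r₂) = 6089 m/s; transfer-apokrone v_a = √[μ(2/r₂ − 1/a_t)] = 2111 m/s.
Δv₂ = v_c2 − v_a = 3978 m/s.
Total Δv = Δv₁ + Δv₂ = 12920 m/s = 12.92 km/s.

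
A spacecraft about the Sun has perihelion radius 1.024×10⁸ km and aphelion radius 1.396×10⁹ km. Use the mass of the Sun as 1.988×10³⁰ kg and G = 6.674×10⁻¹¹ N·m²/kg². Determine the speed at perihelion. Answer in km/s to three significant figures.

v ≈ 49.1 km/s

μ = GM = 6.674×10⁻¹¹ × 1.988×10³⁰ = 1.327×10²⁰ m³/s².
Semi-major axis a = (r_p + r_a)/2 = 7.4920×10⁸ km = 7.492×10¹¹ m.
Vis-viva: v² = μ(2/r − 1/a) = 1.327×10²⁰ × (1.953×10⁻¹¹ − 1.335×10⁻¹²) = 2.414×10⁹ m²/s².
v = 49140 m/s = 49.14 km/s.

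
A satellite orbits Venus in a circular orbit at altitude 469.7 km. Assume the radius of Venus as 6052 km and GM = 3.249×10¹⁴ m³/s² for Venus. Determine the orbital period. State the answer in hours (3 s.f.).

r = 6052 + 469.7 = 6521.7 km = 6.5217×10⁶ m.
Kepler's third law: T = 2π√(r³/μ) = 2π√((6.522×10⁶)³ / 3.249×10¹⁴).
r³/μ = 8.538×10⁵ s², so T = 2π × 9.240×10² = 5.806×10³ s.
Converting: 5.806×10³ s ÷ 3600 = 1.613 hours.

T ≈ 1.61 hours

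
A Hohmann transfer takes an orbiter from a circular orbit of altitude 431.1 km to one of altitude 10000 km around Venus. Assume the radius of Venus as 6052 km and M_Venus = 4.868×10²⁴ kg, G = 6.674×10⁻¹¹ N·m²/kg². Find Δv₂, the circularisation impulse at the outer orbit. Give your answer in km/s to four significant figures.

Δv ≈ 1.086 km/s

μ = GM = 6.674×10⁻¹¹ × 4.868×10²⁴ = 3.249×10¹⁴ m³/s².
r₁ = 6052 + 431.1 = 6483.1 km = 6.4831×10⁶ m.
r₂ = 6052 + 10000 = 16052 km = 1.6052×10⁷ m.
Transfer ellipse a_t = (r₁ + r₂)/2 = 1.127×10⁷ m.
At r₁: circular v_c1 = √(μ/r₁) = 7079 m/s; transfer-periapsis v_p = √[μ(2/r₁ − 1/a_t)] = 8449 m/s.
At r₂: circular v_c2 = √(μ/r₂) = 4499 m/s; transfer-apoapsis v_a = √[μ(2/r₂ − 1/a_t)] = 3413 m/s.
Δv₂ = v_c2 − v_a = 1086 m/s.
= 1.086 km/s.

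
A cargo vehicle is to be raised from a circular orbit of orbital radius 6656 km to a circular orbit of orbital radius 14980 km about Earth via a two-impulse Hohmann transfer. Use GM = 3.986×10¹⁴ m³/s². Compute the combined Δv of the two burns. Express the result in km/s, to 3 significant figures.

Δv_total ≈ 2.48 km/s

r₁ = 6656 km = 6.656×10⁶ m.
r₂ = 14980 km = 1.498×10⁷ m.
Transfer ellipse a_t = (r₁ + r₂)/2 = 1.082×10⁷ m.
At r₁: circular v_c1 = √(μ/r₁) = 7739 m/s; transfer-perigee v_p = √[μ(2/r₁ − 1/a_t)] = 9106 m/s.
Δv₁ = v_p − v_c1 = 1368 m/s.
At r₂: circular v_c2 = √(μ/r₂) = 5158 m/s; transfer-apogee v_a = √[μ(2/r₂ − 1/a_t)] = 4046 m/s.
Δv₂ = v_c2 − v_a = 1112 m/s.
Total Δv = Δv₁ + Δv₂ = 2480 m/s = 2.480 km/s.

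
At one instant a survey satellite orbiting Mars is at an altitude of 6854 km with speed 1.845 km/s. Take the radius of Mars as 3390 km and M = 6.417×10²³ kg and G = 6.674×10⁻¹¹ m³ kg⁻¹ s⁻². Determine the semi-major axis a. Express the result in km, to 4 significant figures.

μ = GM = 6.674×10⁻¹¹ × 6.417×10²³ = 4.283×10¹³ m³/s².
r = 3390 + 6854 = 10244 km = 1.024×10⁷ m.
Specific orbital energy ε = v²/2 − μ/r = (1845)²/2 − 4.283×10¹³/1.024×10⁷ = -2.479×10⁶ J/kg.
Since ε = −μ/(2a), a = −μ/(2ε) = 8.639×10⁶ m = 8639.1 km.

a ≈ 8639 km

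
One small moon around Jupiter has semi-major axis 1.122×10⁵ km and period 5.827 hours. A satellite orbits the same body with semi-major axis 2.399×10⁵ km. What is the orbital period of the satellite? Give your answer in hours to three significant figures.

T₂ ≈ 18.2 hours

Kepler's third law: T² ∝ a³, so T₂ = T₁ (a₂/a₁)^(3/2).
a₂/a₁ = 2.138, (a₂/a₁)^(3/2) = 3.126.
T₂ = 5.827 × 3.126 = 18.22 hours.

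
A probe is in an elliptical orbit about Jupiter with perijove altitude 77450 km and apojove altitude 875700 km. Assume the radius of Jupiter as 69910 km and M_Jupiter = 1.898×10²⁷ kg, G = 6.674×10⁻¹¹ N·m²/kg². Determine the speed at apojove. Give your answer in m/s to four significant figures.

v ≈ 6010 m/s

μ = GM = 6.674×10⁻¹¹ × 1.898×10²⁷ = 1.267×10¹⁷ m³/s².
r_p = 69910 + 77450 = 147360 km = 1.4736×10⁸ m.
r_a = 69910 + 875700 = 945610 km = 9.4561×10⁸ m.
Semi-major axis a = (r_p + r_a)/2 = 5.4648×10⁵ km = 5.465×10⁸ m.
Vis-viva: v² = μ(2/r − 1/a) = 1.267×10¹⁷ × (2.115×10⁻⁹ − 1.830×10⁻⁹) = 3.612×10⁷ m²/s².
v = 6010 m/s.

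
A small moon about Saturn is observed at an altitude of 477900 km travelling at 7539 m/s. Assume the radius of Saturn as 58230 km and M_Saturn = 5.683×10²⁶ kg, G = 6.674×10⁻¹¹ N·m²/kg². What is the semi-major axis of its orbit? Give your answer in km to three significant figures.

a ≈ 4.48×10⁵ km

μ = GM = 6.674×10⁻¹¹ × 5.683×10²⁶ = 3.793×10¹⁶ m³/s².
r = 58230 + 477900 = 5.3613×10⁵ km = 5.361×10⁸ m.
Specific orbital energy ε = v²/2 − μ/r = (7539)²/2 − 3.793×10¹⁶/5.361×10⁸ = -4.233×10⁷ J/kg.
Since ε = −μ/(2a), a = −μ/(2ε) = 4.480×10⁸ m = 4.4805×10⁵ km.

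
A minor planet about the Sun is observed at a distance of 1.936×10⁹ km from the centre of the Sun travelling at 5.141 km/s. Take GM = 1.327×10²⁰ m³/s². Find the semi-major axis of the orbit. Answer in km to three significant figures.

r = 1.936×10¹² m.
Vis-viva rearranged: 1/a = 2/r − v²/μ = 1.033×10⁻¹² − 1.992×10⁻¹³ = 8.339×10⁻¹³ m⁻¹.
a = 1.199×10¹² m = 1.1992×10⁹ km.

a ≈ 1.20×10⁹ km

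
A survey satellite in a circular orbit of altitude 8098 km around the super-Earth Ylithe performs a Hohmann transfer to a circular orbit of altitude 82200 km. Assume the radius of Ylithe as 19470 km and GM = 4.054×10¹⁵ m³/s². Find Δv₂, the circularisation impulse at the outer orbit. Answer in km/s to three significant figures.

Δv ≈ 2.19 km/s

r₁ = 19470 + 8098 = 27568 km = 2.7568×10⁷ m.
r₂ = 19470 + 82200 = 101670 km = 1.0167×10⁸ m.
Transfer ellipse a_t = (r₁ + r₂)/2 = 6.462×10⁷ m.
At r₁: circular v_c1 = √(μ/r₁) = 12130 m/s; transfer-periapsis v_p = √[μ(2/r₁ − 1/a_t)] = 15210 m/s.
At r₂: circular v_c2 = √(μ/r₂) = 6315 m/s; transfer-apoapsis v_a = √[μ(2/r₂ − 1/a_t)] = 4124 m/s.
Δv₂ = v_c2 − v_a = 2190 m/s.
= 2.190 km/s.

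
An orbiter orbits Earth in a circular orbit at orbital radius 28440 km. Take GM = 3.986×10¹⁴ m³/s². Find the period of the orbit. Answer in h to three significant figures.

T ≈ 13.3 h

r = 28440 km = 2.844×10⁷ m.
Kepler's third law: T = 2π√(r³/μ) = 2π√((2.844×10⁷)³ / 3.986×10¹⁴).
r³/μ = 5.771×10⁷ s², so T = 2π × 7.597×10³ = 4.773×10⁴ s.
Converting: 4.773×10⁴ s ÷ 3600 = 13.26 h.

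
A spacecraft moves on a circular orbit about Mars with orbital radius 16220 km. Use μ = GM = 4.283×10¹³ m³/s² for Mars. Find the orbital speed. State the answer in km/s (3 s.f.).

v ≈ 1.62 km/s

r = 16220 km = 1.622×10⁷ m.
For a circular orbit v = √(μ/r) = √(4.283×10¹³ / 1.622×10⁷) = √(2.641×10⁶) = 1625 m/s.
That is 1.625 km/s.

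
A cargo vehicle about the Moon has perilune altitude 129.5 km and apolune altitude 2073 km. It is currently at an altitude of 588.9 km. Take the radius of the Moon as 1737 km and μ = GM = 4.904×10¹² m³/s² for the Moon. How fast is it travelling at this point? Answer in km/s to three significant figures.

v ≈ 1.58 km/s

r_p = 1737 + 129.5 = 1866.5 km = 1.8665×10⁶ m.
r_a = 1737 + 2073 = 3810.0 km = 3.8100×10⁶ m.
r = 1737 + 588.9 = 2325.9 km = 2.326×10⁶ m.
Semi-major axis a = (r_p + r_a)/2 = 2838.2 km = 2.838×10⁶ m.
Vis-viva: v² = μ(2/r − 1/a) = 4.904×10¹² × (8.599×10⁻⁷ − 3.523×10⁻⁷) = 2.489×10⁶ m²/s².
v = 1578 m/s = 1.578 km/s.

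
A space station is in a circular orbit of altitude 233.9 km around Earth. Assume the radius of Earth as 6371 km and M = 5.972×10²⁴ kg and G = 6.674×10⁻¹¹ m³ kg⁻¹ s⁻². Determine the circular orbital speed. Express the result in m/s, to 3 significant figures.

v ≈ 7770 m/s

μ = GM = 6.674×10⁻¹¹ × 5.972×10²⁴ = 3.986×10¹⁴ m³/s².
r = 6371 + 233.9 = 6604.9 km = 6.6049×10⁶ m.
For a circular orbit v = √(μ/r) = √(3.986×10¹⁴ / 6.605×10⁶) = √(6.034×10⁷) = 7768 m/s.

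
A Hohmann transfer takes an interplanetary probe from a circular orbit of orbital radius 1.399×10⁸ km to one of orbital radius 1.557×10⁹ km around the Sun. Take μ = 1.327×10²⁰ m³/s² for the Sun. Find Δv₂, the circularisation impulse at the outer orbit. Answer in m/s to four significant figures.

r₁ = 1.399×10⁸ km = 1.399×10¹¹ m.
r₂ = 1.557×10⁹ km = 1.557×10¹² m.
Transfer ellipse a_t = (r₁ + r₂)/2 = 8.484×10¹¹ m.
At r₁: circular v_c1 = √(μ/r₁) = 30800 m/s; transfer-perihelion v_p = √[μ(2/r₁ − 1/a_t)] = 41720 m/s.
At r₂: circular v_c2 = √(μ/r₂) = 9232 m/s; transfer-aphelion v_a = √[μ(2/r₂ − 1/a_t)] = 3749 m/s.
Δv₂ = v_c2 − v_a = 5483 m/s.

Δv ≈ 5483 m/s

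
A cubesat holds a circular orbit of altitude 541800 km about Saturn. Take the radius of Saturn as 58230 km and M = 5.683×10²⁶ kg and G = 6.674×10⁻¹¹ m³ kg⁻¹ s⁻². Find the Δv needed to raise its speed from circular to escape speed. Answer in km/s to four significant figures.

μ = GM = 6.674×10⁻¹¹ × 5.683×10²⁶ = 3.793×10¹⁶ m³/s².
r = 58230 + 541800 = 600030 km = 6.0003×10⁸ m.
Circular speed v_c = √(μ/r) = 7951 m/s.
Escape speed v_esc = √(2μ/r) = √2 × v_c = 11240 m/s.
Δv = v_esc − v_c = 3293 m/s = 3.293 km/s.

Δv ≈ 3.293 km/s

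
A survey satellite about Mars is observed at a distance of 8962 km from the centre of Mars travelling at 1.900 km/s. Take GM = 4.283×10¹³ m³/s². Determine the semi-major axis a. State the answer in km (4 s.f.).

r = 8.962×10⁶ m.
Specific orbital energy ε = v²/2 − μ/r = (1900)²/2 − 4.283×10¹³/8.962×10⁶ = -2.974×10⁶ J/kg.
Since ε = −μ/(2a), a = −μ/(2ε) = 7.201×10⁶ m = 7200.6 km.

a ≈ 7201 km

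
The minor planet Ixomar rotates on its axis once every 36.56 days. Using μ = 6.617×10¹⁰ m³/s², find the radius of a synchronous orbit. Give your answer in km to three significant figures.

r_sync ≈ 25600 km

T = 36.56 days = 3.159×10⁶ s.
A synchronous orbit has period T, so by Kepler's third law a = (μT²/4π²)^(1/3).
μT²/4π² = 6.617×10¹⁰ × (3.159×10⁶)² / 39.48 = 1.672×10²² m³.
a = 2.557×10⁷ m = 25573 km.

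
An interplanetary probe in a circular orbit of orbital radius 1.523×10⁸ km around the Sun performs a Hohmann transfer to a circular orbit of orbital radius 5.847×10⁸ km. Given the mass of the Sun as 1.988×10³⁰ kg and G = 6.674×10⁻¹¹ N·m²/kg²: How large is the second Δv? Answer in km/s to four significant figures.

μ = GM = 6.674×10⁻¹¹ × 1.988×10³⁰ = 1.327×10²⁰ m³/s².
r₁ = 1.523×10⁸ km = 1.523×10¹¹ m.
r₂ = 5.847×10⁸ km = 5.847×10¹¹ m.
Transfer ellipse a_t = (r₁ + r₂)/2 = 3.685×10¹¹ m.
At r₁: circular v_c1 = √(μ/r₁) = 29520 m/s; transfer-perihelion v_p = √[μ(2/r₁ − 1/a_t)] = 37180 m/s.
At r₂: circular v_c2 = √(μ/r₂) = 15060 m/s; transfer-aphelion v_a = √[μ(2/r₂ − 1/a_t)] = 9684 m/s.
Δv₂ = v_c2 − v_a = 5380 m/s.
= 5.380 km/s.

Δv ≈ 5.380 km/s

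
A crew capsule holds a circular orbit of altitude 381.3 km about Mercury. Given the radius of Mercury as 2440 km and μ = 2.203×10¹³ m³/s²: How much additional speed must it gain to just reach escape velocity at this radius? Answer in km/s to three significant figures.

Δv ≈ 1.16 km/s

r = 2440 + 381.3 = 2821.3 km = 2.8213×10⁶ m.
Circular speed v_c = √(μ/r) = 2794 m/s.
Escape speed v_esc = √(2μ/r) = √2 × v_c = 3952 m/s.
Δv = v_esc − v_c = 1157 m/s = 1.157 km/s.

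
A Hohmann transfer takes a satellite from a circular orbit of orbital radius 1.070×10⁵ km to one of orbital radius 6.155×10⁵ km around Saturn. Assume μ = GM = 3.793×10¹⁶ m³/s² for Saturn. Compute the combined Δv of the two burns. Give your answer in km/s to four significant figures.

Δv_total ≈ 9.326 km/s

r₁ = 1.070×10⁵ km = 1.070×10⁸ m.
r₂ = 6.155×10⁵ km = 6.155×10⁸ m.
Transfer ellipse a_t = (r₁ + r₂)/2 = 3.612×10⁸ m.
At r₁: circular v_c1 = √(μ/r₁) = 18830 m/s; transfer-perikrone v_p = √[μ(2/r₁ − 1/a_t)] = 24580 m/s.
Δv₁ = v_p − v_c1 = 5748 m/s.
At r₂: circular v_c2 = √(μ/r₂) = 7850 m/s; transfer-apokrone v_a = √[μ(2/r₂ − 1/a_t)] = 4272 m/s.
Δv₂ = v_c2 − v_a = 3578 m/s.
Total Δv = Δv₁ + Δv₂ = 9326 m/s = 9.326 km/s.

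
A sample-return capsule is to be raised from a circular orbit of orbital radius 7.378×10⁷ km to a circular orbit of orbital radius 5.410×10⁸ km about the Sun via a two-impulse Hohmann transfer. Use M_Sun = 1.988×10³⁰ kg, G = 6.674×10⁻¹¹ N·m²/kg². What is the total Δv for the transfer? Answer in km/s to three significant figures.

Δv_total ≈ 21.8 km/s

μ = GM = 6.674×10⁻¹¹ × 1.988×10³⁰ = 1.327×10²⁰ m³/s².
r₁ = 7.378×10⁷ km = 7.378×10¹⁰ m.
r₂ = 5.410×10⁸ km = 5.410×10¹¹ m.
Transfer ellipse a_t = (r₁ + r₂)/2 = 3.074×10¹¹ m.
At r₁: circular v_c1 = √(μ/r₁) = 42410 m/s; transfer-perihelion v_p = √[μ(2/r₁ − 1/a_t)] = 56260 m/s.
Δv₁ = v_p − v_c1 = 13850 m/s.
At r₂: circular v_c2 = √(μ/r₂) = 15660 m/s; transfer-aphelion v_a = √[μ(2/r₂ − 1/a_t)] = 7672 m/s.
Δv₂ = v_c2 − v_a = 7988 m/s.
Total Δv = Δv₁ + Δv₂ = 21840 m/s = 21.84 km/s.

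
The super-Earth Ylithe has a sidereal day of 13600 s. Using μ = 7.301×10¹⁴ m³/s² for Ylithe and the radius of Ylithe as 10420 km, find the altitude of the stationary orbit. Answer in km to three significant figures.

h_sync ≈ 4650 km

A synchronous orbit has period T, so by Kepler's third law a = (μT²/4π²)^(1/3).
μT²/4π² = 7.301×10¹⁴ × (1.360×10⁴)² / 39.48 = 3.421×10²¹ m³.
a = 1.507×10⁷ m = 15067 km.
Altitude h = a − R = 15067 − 10420 = 4647.2 km.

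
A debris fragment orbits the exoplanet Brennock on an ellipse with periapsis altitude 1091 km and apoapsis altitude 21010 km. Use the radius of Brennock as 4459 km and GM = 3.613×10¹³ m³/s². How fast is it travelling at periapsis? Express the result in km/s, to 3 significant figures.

r_p = 4459 + 1091 = 5550.0 km = 5.5500×10⁶ m.
r_a = 4459 + 21010 = 25469 km = 2.5469×10⁷ m.
Semi-major axis a = (r_p + r_a)/2 = 15510 km = 1.551×10⁷ m.
Vis-viva: v² = μ(2/r − 1/a) = 3.613×10¹³ × (3.604×10⁻⁷ − 6.448×10⁻⁸) = 1.069×10⁷ m²/s².
v = 3270 m/s = 3.270 km/s.

v ≈ 3.27 km/s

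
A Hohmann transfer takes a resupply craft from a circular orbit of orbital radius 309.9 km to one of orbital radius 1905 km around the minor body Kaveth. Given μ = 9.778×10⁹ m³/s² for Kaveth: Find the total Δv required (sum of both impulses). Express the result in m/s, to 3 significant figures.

Δv_total ≈ 89.1 m/s

r₁ = 309.9 km = 3.099×10⁵ m.
r₂ = 1905 km = 1.905×10⁶ m.
Transfer ellipse a_t = (r₁ + r₂)/2 = 1.107×10⁶ m.
At r₁: circular v_c1 = √(μ/r₁) = 177.6 m/s; transfer-periapsis v_p = √[μ(2/r₁ − 1/a_t)] = 233.0 m/s.
Δv₁ = v_p − v_c1 = 55.34 m/s.
At r₂: circular v_c2 = √(μ/r₂) = 71.64 m/s; transfer-apoapsis v_a = √[μ(2/r₂ − 1/a_t)] = 37.90 m/s.
Δv₂ = v_c2 − v_a = 33.74 m/s.
Total Δv = Δv₁ + Δv₂ = 89.09 m/s.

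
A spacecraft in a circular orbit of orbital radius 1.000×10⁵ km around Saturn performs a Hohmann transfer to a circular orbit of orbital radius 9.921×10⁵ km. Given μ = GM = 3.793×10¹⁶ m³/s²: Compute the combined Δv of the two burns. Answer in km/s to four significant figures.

r₁ = 1.000×10⁵ km = 1.000×10⁸ m.
r₂ = 9.921×10⁵ km = 9.921×10⁸ m.
Transfer ellipse a_t = (r₁ + r₂)/2 = 5.460×10⁸ m.
At r₁: circular v_c1 = √(μ/r₁) = 19480 m/s; transfer-perikrone v_p = √[μ(2/r₁ − 1/a_t)] = 26250 m/s.
Δv₁ = v_p − v_c1 = 6776 m/s.
At r₂: circular v_c2 = √(μ/r₂) = 6183 m/s; transfer-apokrone v_a = √[μ(2/r₂ − 1/a_t)] = 2646 m/s.
Δv₂ = v_c2 − v_a = 3537 m/s.
Total Δv = Δv₁ + Δv₂ = 10310 m/s = 10.31 km/s.

Δv_total ≈ 10.31 km/s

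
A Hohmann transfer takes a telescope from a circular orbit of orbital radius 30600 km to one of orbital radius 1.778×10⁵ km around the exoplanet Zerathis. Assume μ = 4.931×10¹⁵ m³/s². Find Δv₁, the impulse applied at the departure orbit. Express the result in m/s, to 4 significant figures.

r₁ = 30600 km = 3.060×10⁷ m.
r₂ = 1.778×10⁵ km = 1.778×10⁸ m.
Transfer ellipse a_t = (r₁ + r₂)/2 = 1.042×10⁸ m.
At r₁: circular v_c1 = √(μ/r₁) = 12690 m/s; transfer-periapsis v_p = √[μ(2/r₁ − 1/a_t)] = 16580 m/s.
Δv₁ = v_p − v_c1 = 3888 m/s.

Δv ≈ 3888 m/s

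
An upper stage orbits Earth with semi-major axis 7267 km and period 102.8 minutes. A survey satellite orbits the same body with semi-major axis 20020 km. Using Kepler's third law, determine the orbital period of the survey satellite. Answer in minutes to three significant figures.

Kepler's third law: T² ∝ a³, so T₂ = T₁ (a₂/a₁)^(3/2).
a₂/a₁ = 2.755, (a₂/a₁)^(3/2) = 4.573.
T₂ = 102.8 × 4.573 = 470.1 minutes.

T₂ ≈ 470 minutes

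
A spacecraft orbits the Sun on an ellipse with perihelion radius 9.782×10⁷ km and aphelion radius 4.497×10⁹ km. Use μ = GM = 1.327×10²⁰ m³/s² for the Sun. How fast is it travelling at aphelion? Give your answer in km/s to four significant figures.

Semi-major axis a = (r_p + r_a)/2 = 2.2974×10⁹ km = 2.297×10¹² m.
Vis-viva: v² = μ(2/r − 1/a) = 1.327×10²⁰ × (4.447×10⁻¹³ − 4.353×10⁻¹³) = 1.256×10⁶ m²/s².
v = 1121 m/s = 1.121 km/s.

v ≈ 1.121 km/s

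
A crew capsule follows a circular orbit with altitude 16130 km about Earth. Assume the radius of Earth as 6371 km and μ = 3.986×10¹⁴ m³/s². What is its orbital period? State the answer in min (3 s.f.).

T ≈ 560 min

r = 6371 + 16130 = 22501 km = 2.2501×10⁷ m.
Kepler's third law: T = 2π√(r³/μ) = 2π√((2.250×10⁷)³ / 3.986×10¹⁴).
r³/μ = 2.858×10⁷ s², so T = 2π × 5.346×10³ = 3.359×10⁴ s.
Converting: 3.359×10⁴ s ÷ 60.00 = 559.8 min.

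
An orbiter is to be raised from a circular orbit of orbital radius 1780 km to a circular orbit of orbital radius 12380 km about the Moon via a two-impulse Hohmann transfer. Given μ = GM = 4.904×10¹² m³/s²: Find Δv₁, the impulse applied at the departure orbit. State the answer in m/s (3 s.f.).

r₁ = 1780 km = 1.780×10⁶ m.
r₂ = 12380 km = 1.238×10⁷ m.
Transfer ellipse a_t = (r₁ + r₂)/2 = 7.080×10⁶ m.
At r₁: circular v_c1 = √(μ/r₁) = 1660 m/s; transfer-perilune v_p = √[μ(2/r₁ − 1/a_t)] = 2195 m/s.
Δv₁ = v_p − v_c1 = 535.0 m/s.

Δv ≈ 535 m/s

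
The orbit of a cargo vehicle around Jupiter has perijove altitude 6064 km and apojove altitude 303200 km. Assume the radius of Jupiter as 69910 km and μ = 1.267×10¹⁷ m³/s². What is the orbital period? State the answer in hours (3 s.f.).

r_p = 69910 + 6064 = 75974 km = 7.5974×10⁷ m.
r_a = 69910 + 303200 = 373110 km = 3.7311×10⁸ m.
Semi-major axis a = (r_p + r_a)/2 = (75974 + 3.7311×10⁵)/2 = 2.2454×10⁵ km = 2.245×10⁸ m.
By Kepler's third law T = 2π√(a³/μ) = 2π × 9.453×10³ = 5.939×10⁴ s.
= 16.50 hours.

T ≈ 16.5 hours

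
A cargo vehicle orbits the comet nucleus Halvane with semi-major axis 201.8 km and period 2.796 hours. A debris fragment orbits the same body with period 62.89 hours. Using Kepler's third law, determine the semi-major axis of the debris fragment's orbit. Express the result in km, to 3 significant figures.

a₂ ≈ 1610 km

Kepler's third law: a³ ∝ T², so a₂ = a₁ (T₂/T₁)^(2/3).
T₂/T₁ = 22.49, (T₂/T₁)^(2/3) = 7.968.
a₂ = 201.8 × 7.968 = 1608 km.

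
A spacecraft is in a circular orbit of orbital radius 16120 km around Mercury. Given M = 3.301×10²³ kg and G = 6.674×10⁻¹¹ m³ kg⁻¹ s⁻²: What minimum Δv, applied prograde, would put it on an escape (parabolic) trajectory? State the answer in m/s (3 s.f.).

μ = GM = 6.674×10⁻¹¹ × 3.301×10²³ = 2.203×10¹³ m³/s².
r = 16120 km = 1.612×10⁷ m.
Circular speed v_c = √(μ/r) = 1169 m/s.
Escape speed v_esc = √(2μ/r) = √2 × v_c = 1653 m/s.
Δv = v_esc − v_c = 484.2 m/s.

Δv ≈ 484 m/s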